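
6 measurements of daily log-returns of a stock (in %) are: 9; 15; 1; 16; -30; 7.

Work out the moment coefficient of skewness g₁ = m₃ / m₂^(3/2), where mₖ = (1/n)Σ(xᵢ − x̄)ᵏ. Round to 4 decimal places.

x̄ = (9 + 15 + 1 + 16 - 30 + 7) / 6 = 3.0000
deviations (xᵢ − x̄): 6.0000, 12.0000, -2.0000, 13.0000, -33.0000, 4.0000
Σ(xᵢ − x̄)² = 1458.0000 ⇒ m₂ = 1458.0000/6 = 243.00000
Σ(xᵢ − x̄)³ = -31740.0000 ⇒ m₃ = -31740.0000/6 = -5290.00000
m₂^(3/2) = 243.00000^(1.5) = 3787.99512
g₁ = m₃ / m₂^(3/2) = -5290.00000 / 3787.99512 ≈ -1.3965

-1.3965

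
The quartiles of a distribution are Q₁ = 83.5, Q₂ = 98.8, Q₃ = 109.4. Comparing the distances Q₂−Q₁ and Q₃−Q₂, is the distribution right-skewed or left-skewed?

Q₂ − Q₁ = 15.3;  Q₃ − Q₂ = 10.6
Q₂ − Q₁ > Q₃ − Q₂ ⇒ the lower half is more spread out ⇒ left-skewed.

left-skewed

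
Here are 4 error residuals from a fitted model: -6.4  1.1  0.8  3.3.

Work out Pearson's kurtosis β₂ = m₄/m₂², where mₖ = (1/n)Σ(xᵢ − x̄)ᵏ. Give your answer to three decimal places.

x̄ = -0.3000
Σ(xᵢ − x̄)² = 53.3400 ⇒ m₂ = 13.33500
Σ(xᵢ − x̄)⁴ = 1557.8514 ⇒ m₄ = 389.46285
m₂² = 177.82223
β₂ = m₄/m₂² = 389.46285 / 177.82223 ≈ 2.190

2.190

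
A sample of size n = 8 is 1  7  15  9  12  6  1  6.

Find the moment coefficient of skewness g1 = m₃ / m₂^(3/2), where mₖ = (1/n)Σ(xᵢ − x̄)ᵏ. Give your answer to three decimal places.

x̄ = (1 + 7 + 15 + 9 + 12 + 6 + 1 + 6) / 8 = 7.1250
deviations (xᵢ − x̄): -6.1250, -0.1250, 7.8750, 1.8750, 4.8750, -1.1250, -6.1250, -1.1250
Σ(xᵢ − x̄)² = 166.8750 ⇒ m₂ = 166.8750/8 = 20.85938
Σ(xᵢ − x̄)³ = 148.4063 ⇒ m₃ = 148.4063/8 = 18.55078
m₂^(3/2) = 20.85938^(1.5) = 95.26907
g1 = m₃ / m₂^(3/2) = 18.55078 / 95.26907 ≈ 0.195

0.195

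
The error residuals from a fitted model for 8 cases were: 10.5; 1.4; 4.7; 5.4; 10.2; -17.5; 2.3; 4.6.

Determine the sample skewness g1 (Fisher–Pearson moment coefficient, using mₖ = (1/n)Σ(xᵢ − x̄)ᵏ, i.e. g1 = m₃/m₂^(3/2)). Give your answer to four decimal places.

-1.6399

x̄ = (10.5 + 1.4 + 4.7 + 5.4 + 10.2 - 17.5 + 2.3 + 4.6) / 8 = 2.7000
deviations (xᵢ − x̄): 7.8000, -1.3000, 2.0000, 2.7000, 7.5000, -20.2000, -0.4000, 1.9000
Σ(xᵢ − x̄)² = 541.8800 ⇒ m₂ = 541.8800/8 = 67.73500
Σ(xᵢ − x̄)³ = -7313.7000 ⇒ m₃ = -7313.7000/8 = -914.21250
m₂^(3/2) = 67.73500^(1.5) = 557.46769
g1 = m₃ / m₂^(3/2) = -914.21250 / 557.46769 ≈ -1.6399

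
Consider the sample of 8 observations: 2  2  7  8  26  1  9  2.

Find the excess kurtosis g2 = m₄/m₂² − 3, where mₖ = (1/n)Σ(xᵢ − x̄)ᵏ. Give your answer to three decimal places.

x̄ = 7.1250
Σ(xᵢ − x̄)² = 476.8750 ⇒ m₂ = 59.60938
Σ(xᵢ − x̄)⁴ = 130415.2129 ⇒ m₄ = 16301.90161
m₂² = 3553.27759
g2 = m₄/m₂² − 3 = 4.58785 − 3 ≈ 1.588

1.588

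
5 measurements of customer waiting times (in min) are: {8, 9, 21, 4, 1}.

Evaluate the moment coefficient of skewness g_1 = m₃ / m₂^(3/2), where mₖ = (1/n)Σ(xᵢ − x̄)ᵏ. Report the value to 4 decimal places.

x̄ = (8 + 9 + 21 + 4 + 1) / 5 = 8.6000
deviations (xᵢ − x̄): -0.6000, 0.4000, 12.4000, -4.6000, -7.6000
Σ(xᵢ − x̄)² = 233.2000 ⇒ m₂ = 233.2000/5 = 46.64000
Σ(xᵢ − x̄)³ = 1370.1600 ⇒ m₃ = 1370.1600/5 = 274.03200
m₂^(3/2) = 46.64000^(1.5) = 318.52081
g_1 = m₃ / m₂^(3/2) = 274.03200 / 318.52081 ≈ 0.8603

0.8603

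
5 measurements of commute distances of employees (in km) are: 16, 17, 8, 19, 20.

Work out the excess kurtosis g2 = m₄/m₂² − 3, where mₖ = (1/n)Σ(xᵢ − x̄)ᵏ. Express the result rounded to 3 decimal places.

x̄ = 16.0000
Σ(xᵢ − x̄)² = 90.0000 ⇒ m₂ = 18.00000
Σ(xᵢ − x̄)⁴ = 4434.0000 ⇒ m₄ = 886.80000
m₂² = 324.00000
g2 = m₄/m₂² − 3 = 2.73704 − 3 ≈ -0.263

-0.263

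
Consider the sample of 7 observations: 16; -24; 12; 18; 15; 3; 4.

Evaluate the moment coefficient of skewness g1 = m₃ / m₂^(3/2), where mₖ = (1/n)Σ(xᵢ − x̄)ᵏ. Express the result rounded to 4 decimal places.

-1.4237

x̄ = (16 - 24 + 12 + 18 + 15 + 3 + 4) / 7 = 6.2857
deviations (xᵢ − x̄): 9.7143, -30.2857, 5.7143, 11.7143, 8.7143, -3.2857, -2.2857
Σ(xᵢ − x̄)² = 1273.4286 ⇒ m₂ = 1273.4286/7 = 181.91837
Σ(xᵢ − x̄)³ = -24453.6735 ⇒ m₃ = -24453.6735/7 = -3493.38192
m₂^(3/2) = 181.91837^(1.5) = 2453.66249
g1 = m₃ / m₂^(3/2) = -3493.38192 / 2453.66249 ≈ -1.4237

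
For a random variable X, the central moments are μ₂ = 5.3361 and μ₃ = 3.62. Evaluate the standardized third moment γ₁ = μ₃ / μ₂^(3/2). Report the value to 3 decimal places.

0.294

σ = √μ₂ = √5.3361 = 2.31000
σ³ = μ₂^(3/2) = 12.32639
γ₁ = μ₃/σ³ = 3.62 / 12.32639 ≈ 0.294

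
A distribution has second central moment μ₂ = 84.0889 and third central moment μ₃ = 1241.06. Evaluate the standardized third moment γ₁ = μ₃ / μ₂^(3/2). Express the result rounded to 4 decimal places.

1.6095

σ = √μ₂ = √84.0889 = 9.17000
σ³ = μ₂^(3/2) = 771.09521
γ₁ = μ₃/σ³ = 1241.06 / 771.09521 ≈ 1.6095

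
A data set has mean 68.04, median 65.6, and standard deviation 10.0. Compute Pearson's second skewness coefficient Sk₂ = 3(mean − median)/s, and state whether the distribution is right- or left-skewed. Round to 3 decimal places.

Sk₂ = 3(68.04 − 65.6) / 10.0 = 3 × 2.4400 / 10.0
    = 7.3200 / 10.0 ≈ 0.732
Sk₂ > 0 ⇒ mean > median ⇒ right-skewed (positive skew).

0.732, right-skewed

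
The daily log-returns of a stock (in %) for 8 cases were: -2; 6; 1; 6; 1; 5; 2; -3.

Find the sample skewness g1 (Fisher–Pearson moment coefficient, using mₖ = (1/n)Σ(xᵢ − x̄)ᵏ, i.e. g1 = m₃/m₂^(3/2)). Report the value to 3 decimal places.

x̄ = (-2 + 6 + 1 + 6 + 1 + 5 + 2 - 3) / 8 = 2.0000
deviations (xᵢ − x̄): -4.0000, 4.0000, -1.0000, 4.0000, -1.0000, 3.0000, 0.0000, -5.0000
Σ(xᵢ − x̄)² = 84.0000 ⇒ m₂ = 84.0000/8 = 10.50000
Σ(xᵢ − x̄)³ = -36.0000 ⇒ m₃ = -36.0000/8 = -4.50000
m₂^(3/2) = 10.50000^(1.5) = 34.02389
g1 = m₃ / m₂^(3/2) = -4.50000 / 34.02389 ≈ -0.132

-0.132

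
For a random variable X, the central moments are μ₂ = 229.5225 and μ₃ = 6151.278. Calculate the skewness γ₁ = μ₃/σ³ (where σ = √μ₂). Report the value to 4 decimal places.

1.7690

σ = √μ₂ = √229.5225 = 15.15000
σ³ = μ₂^(3/2) = 3477.26588
γ₁ = μ₃/σ³ = 6151.278 / 3477.26588 ≈ 1.7690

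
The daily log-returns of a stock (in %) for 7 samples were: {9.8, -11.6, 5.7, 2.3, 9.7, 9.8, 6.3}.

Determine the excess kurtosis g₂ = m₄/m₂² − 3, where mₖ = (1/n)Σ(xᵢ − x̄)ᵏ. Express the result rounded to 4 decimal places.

x̄ = 4.5714
Σ(xᵢ − x̄)² = 351.9143 ⇒ m₂ = 50.27347
Σ(xᵢ − x̄)⁴ = 70613.8541 ⇒ m₄ = 10087.69345
m₂² = 2527.42172
g₂ = m₄/m₂² − 3 = 3.99130 − 3 ≈ 0.9913

0.9913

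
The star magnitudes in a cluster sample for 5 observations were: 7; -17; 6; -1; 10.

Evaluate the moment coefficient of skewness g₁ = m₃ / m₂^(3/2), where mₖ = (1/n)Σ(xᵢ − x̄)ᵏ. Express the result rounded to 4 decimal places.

-1.0468

x̄ = (7 - 17 + 6 - 1 + 10) / 5 = 1.0000
deviations (xᵢ − x̄): 6.0000, -18.0000, 5.0000, -2.0000, 9.0000
Σ(xᵢ − x̄)² = 470.0000 ⇒ m₂ = 470.0000/5 = 94.00000
Σ(xᵢ − x̄)³ = -4770.0000 ⇒ m₃ = -4770.0000/5 = -954.00000
m₂^(3/2) = 94.00000^(1.5) = 911.36381
g₁ = m₃ / m₂^(3/2) = -954.00000 / 911.36381 ≈ -1.0468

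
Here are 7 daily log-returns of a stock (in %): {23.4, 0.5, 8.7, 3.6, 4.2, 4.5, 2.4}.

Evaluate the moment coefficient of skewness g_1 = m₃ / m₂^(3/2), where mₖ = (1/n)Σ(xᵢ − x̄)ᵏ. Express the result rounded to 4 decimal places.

x̄ = (23.4 + 0.5 + 8.7 + 3.6 + 4.2 + 4.5 + 2.4) / 7 = 6.7571
deviations (xᵢ − x̄): 16.6429, -6.2571, 1.9429, -3.1571, -2.5571, -2.2571, -4.3571
Σ(xᵢ − x̄)² = 360.4971 ⇒ m₂ = 360.4971/7 = 51.49959
Σ(xᵢ − x̄)³ = 4229.7632 ⇒ m₃ = 4229.7632/7 = 604.25188
m₂^(3/2) = 51.49959^(1.5) = 369.57763
g_1 = m₃ / m₂^(3/2) = 604.25188 / 369.57763 ≈ 1.6350

1.6350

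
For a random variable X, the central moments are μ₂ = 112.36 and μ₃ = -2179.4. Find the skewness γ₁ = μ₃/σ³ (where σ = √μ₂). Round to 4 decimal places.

-1.8299

σ = √μ₂ = √112.36 = 10.60000
σ³ = μ₂^(3/2) = 1191.01600
γ₁ = μ₃/σ³ = -2179.4 / 1191.01600 ≈ -1.8299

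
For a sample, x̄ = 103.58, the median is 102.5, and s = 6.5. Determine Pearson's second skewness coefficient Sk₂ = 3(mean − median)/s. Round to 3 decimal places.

0.498

Sk₂ = 3(103.58 − 102.5) / 6.5 = 3 × 1.0800 / 6.5
    = 3.2400 / 6.5 ≈ 0.498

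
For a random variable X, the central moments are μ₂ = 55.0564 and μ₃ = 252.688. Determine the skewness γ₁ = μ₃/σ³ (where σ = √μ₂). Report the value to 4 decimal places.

0.6185

σ = √μ₂ = √55.0564 = 7.42000
σ³ = μ₂^(3/2) = 408.51849
γ₁ = μ₃/σ³ = 252.688 / 408.51849 ≈ 0.6185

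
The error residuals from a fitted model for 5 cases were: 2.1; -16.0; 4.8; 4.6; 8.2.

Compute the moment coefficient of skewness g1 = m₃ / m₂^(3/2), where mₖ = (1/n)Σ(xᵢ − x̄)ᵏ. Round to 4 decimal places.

-1.3082

x̄ = (2.1 - 16.0 + 4.8 + 4.6 + 8.2) / 5 = 0.7400
deviations (xᵢ − x̄): 1.3600, -16.7400, 4.0600, 3.8600, 7.4600
Σ(xᵢ − x̄)² = 369.1120 ⇒ m₂ = 369.1120/5 = 73.82240
Σ(xᵢ − x̄)³ = -4148.8978 ⇒ m₃ = -4148.8978/5 = -829.77955
m₂^(3/2) = 73.82240^(1.5) = 634.28179
g1 = m₃ / m₂^(3/2) = -829.77955 / 634.28179 ≈ -1.3082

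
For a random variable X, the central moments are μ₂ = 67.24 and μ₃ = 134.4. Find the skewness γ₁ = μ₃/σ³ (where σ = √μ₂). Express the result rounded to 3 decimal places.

σ = √μ₂ = √67.24 = 8.20000
σ³ = μ₂^(3/2) = 551.36800
γ₁ = μ₃/σ³ = 134.4 / 551.36800 ≈ 0.244

0.244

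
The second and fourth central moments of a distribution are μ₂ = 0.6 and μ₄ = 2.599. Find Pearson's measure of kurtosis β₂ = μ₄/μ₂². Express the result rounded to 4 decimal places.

μ₂² = 0.6² = 0.36000
μ₄/μ₂² = 2.599 / 0.36000 = 7.21944
β₂ ≈ 7.2194

7.2194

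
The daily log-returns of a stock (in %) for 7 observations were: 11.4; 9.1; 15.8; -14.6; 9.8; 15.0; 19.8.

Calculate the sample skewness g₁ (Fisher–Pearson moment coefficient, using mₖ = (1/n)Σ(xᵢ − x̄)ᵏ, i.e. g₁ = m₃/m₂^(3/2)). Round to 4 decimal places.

-1.5658

x̄ = (11.4 + 9.1 + 15.8 - 14.6 + 9.8 + 15.0 + 19.8) / 7 = 9.4714
deviations (xᵢ − x̄): 1.9286, -0.3714, 6.3286, -24.0714, 0.3286, 5.5286, 10.3286
Σ(xᵢ − x̄)² = 760.6943 ⇒ m₂ = 760.6943/7 = 108.67061
Σ(xᵢ − x̄)³ = -12416.3475 ⇒ m₃ = -12416.3475/7 = -1773.76392
m₂^(3/2) = 108.67061^(1.5) = 1132.83894
g₁ = m₃ / m₂^(3/2) = -1773.76392 / 1132.83894 ≈ -1.5658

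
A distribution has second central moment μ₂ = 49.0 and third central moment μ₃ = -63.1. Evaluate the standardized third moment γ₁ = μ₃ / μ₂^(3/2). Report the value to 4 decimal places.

-0.1840

σ = √μ₂ = √49.0 = 7.00000
σ³ = μ₂^(3/2) = 343.00000
γ₁ = μ₃/σ³ = -63.1 / 343.00000 ≈ -0.1840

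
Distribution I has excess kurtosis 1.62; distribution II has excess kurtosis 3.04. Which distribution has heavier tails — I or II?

II

Higher excess kurtosis ⇒ heavier tails relative to the normal distribution.
1.62 vs 3.04: the larger is 3.04, so II has heavier tails.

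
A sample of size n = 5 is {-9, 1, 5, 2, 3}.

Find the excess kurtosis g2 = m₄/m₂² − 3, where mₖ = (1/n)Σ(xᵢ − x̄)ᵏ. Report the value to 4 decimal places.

-0.0766

x̄ = 0.4000
Σ(xᵢ − x̄)² = 119.2000 ⇒ m₂ = 23.84000
Σ(xᵢ − x̄)⁴ = 8307.6160 ⇒ m₄ = 1661.52320
m₂² = 568.34560
g2 = m₄/m₂² − 3 = 2.92344 − 3 ≈ -0.0766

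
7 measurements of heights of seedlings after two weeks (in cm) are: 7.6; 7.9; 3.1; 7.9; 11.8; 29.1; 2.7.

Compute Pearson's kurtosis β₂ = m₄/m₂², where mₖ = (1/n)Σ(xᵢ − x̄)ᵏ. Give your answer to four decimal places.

x̄ = 10.0143
Σ(xᵢ − x̄)² = 483.5286 ⇒ m₂ = 69.07551
Σ(xᵢ − x̄)⁴ = 137920.3883 ⇒ m₄ = 19702.91261
m₂² = 4771.42611
β₂ = m₄/m₂² = 19702.91261 / 4771.42611 ≈ 4.1294

4.1294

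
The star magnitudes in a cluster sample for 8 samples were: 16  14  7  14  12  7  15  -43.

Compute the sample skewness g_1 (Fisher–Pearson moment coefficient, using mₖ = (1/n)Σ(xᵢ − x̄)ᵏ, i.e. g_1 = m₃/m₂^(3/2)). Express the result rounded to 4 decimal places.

-2.1356

x̄ = (16 + 14 + 7 + 14 + 12 + 7 + 15 - 43) / 8 = 5.2500
deviations (xᵢ − x̄): 10.7500, 8.7500, 1.7500, 8.7500, 6.7500, 1.7500, 9.7500, -48.2500
Σ(xᵢ − x̄)² = 2743.5000 ⇒ m₂ = 2743.5000/8 = 342.93750
Σ(xᵢ − x̄)³ = -108501.7500 ⇒ m₃ = -108501.7500/8 = -13562.71875
m₂^(3/2) = 342.93750^(1.5) = 6350.71270
g_1 = m₃ / m₂^(3/2) = -13562.71875 / 6350.71270 ≈ -2.1356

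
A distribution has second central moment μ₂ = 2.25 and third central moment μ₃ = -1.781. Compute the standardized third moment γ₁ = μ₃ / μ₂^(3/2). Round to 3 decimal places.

σ = √μ₂ = √2.25 = 1.50000
σ³ = μ₂^(3/2) = 3.37500
γ₁ = μ₃/σ³ = -1.781 / 3.37500 ≈ -0.528

-0.528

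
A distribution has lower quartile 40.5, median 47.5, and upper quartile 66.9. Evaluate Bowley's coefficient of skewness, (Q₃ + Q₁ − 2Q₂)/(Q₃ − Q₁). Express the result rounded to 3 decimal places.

numerator: Q₃ + Q₁ − 2Q₂ = 66.9 + 40.5 − 2×47.5 = 12.4000
denominator: Q₃ − Q₁ = 66.9 − 40.5 = 26.4000
Bowley skewness = 12.4000 / 26.4000 ≈ 0.470

0.470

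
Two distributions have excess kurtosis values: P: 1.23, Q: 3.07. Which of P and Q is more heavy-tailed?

Higher excess kurtosis ⇒ heavier tails relative to the normal distribution.
1.23 vs 3.07: the larger is 3.07, so Q has heavier tails.

Q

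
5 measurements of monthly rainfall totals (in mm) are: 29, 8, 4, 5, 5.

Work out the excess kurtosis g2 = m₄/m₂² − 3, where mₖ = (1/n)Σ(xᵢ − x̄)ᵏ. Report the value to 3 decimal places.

0.146

x̄ = 10.2000
Σ(xᵢ − x̄)² = 450.8000 ⇒ m₂ = 90.16000
Σ(xᵢ − x̄)⁴ = 127883.2160 ⇒ m₄ = 25576.64320
m₂² = 8128.82560
g2 = m₄/m₂² − 3 = 3.14641 − 3 ≈ 0.146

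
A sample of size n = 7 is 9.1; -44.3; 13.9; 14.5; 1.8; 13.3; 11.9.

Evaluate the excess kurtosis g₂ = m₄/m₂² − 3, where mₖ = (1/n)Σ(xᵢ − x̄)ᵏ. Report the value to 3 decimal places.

x̄ = 2.8857
Σ(xᵢ − x̄)² = 2712.2086 ⇒ m₂ = 387.45837
Σ(xᵢ − x̄)⁴ = 5010036.3898 ⇒ m₄ = 715719.48426
m₂² = 150123.98643
g₂ = m₄/m₂² − 3 = 4.76752 − 3 ≈ 1.768

1.768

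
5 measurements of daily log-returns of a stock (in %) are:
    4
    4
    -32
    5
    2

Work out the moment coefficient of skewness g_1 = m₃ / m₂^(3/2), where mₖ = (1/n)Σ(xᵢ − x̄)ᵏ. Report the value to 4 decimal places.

x̄ = (4 + 4 - 32 + 5 + 2) / 5 = -3.4000
deviations (xᵢ − x̄): 7.4000, 7.4000, -28.6000, 8.4000, 5.4000
Σ(xᵢ − x̄)² = 1027.2000 ⇒ m₂ = 1027.2000/5 = 205.44000
Σ(xᵢ − x̄)³ = -21833.0400 ⇒ m₃ = -21833.0400/5 = -4366.60800
m₂^(3/2) = 205.44000^(1.5) = 2944.60815
g_1 = m₃ / m₂^(3/2) = -4366.60800 / 2944.60815 ≈ -1.4829

-1.4829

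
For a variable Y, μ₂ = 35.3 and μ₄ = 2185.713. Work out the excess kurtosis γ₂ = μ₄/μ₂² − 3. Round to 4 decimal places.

μ₂² = 35.3² = 1246.09000
μ₄/μ₂² = 2185.713 / 1246.09000 = 1.75406
γ₂ = 1.75406 − 3 ≈ -1.2459

-1.2459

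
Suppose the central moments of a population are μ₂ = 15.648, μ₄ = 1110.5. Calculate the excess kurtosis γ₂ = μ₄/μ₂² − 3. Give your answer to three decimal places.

μ₂² = 15.648² = 244.85990
μ₄/μ₂² = 1110.5 / 244.85990 = 4.53525
γ₂ = 4.53525 − 3 ≈ 1.535

1.535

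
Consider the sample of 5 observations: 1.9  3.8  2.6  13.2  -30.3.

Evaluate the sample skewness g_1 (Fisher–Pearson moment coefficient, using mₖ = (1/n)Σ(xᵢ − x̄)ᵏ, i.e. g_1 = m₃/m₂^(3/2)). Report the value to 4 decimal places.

-1.1983

x̄ = (1.9 + 3.8 + 2.6 + 13.2 - 30.3) / 5 = -1.7600
deviations (xᵢ − x̄): 3.6600, 5.5600, 4.3600, 14.9600, -28.5400
Σ(xᵢ − x̄)² = 1101.6520 ⇒ m₂ = 1101.6520/5 = 220.33040
Σ(xᵢ − x̄)³ = -19594.8706 ⇒ m₃ = -19594.8706/5 = -3918.97411
m₂^(3/2) = 220.33040^(1.5) = 3270.48103
g_1 = m₃ / m₂^(3/2) = -3918.97411 / 3270.48103 ≈ -1.1983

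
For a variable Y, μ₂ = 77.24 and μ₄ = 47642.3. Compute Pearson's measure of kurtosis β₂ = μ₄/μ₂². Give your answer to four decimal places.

μ₂² = 77.24² = 5966.01760
μ₄/μ₂² = 47642.3 / 5966.01760 = 7.98561
β₂ ≈ 7.9856

7.9856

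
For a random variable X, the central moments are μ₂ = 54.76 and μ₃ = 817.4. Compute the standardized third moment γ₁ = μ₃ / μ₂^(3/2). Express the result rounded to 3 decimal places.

σ = √μ₂ = √54.76 = 7.40000
σ³ = μ₂^(3/2) = 405.22400
γ₁ = μ₃/σ³ = 817.4 / 405.22400 ≈ 2.017

2.017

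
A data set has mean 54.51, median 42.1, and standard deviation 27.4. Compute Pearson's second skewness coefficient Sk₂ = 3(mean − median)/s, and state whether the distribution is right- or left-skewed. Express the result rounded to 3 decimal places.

Sk₂ = 3(54.51 − 42.1) / 27.4 = 3 × 12.4100 / 27.4
    = 37.2300 / 27.4 ≈ 1.359
Sk₂ > 0 ⇒ mean > median ⇒ right-skewed (positive skew).

1.359, right-skewed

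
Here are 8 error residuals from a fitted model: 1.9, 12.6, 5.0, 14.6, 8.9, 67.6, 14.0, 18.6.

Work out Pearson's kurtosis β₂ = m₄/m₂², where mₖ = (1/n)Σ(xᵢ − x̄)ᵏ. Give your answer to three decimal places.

x̄ = 17.9000
Σ(xᵢ − x̄)² = 3028.1800 ⇒ m₂ = 378.52250
Σ(xᵢ − x̄)⁴ = 6202273.1206 ⇒ m₄ = 775284.14007
m₂² = 143279.28301
β₂ = m₄/m₂² = 775284.14007 / 143279.28301 ≈ 5.411

5.411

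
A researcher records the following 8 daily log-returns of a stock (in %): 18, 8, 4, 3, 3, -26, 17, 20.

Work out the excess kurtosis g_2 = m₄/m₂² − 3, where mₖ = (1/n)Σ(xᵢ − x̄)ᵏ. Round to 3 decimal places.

0.887

x̄ = 5.8750
Σ(xᵢ − x̄)² = 1510.8750 ⇒ m₂ = 188.85938
Σ(xᵢ − x̄)⁴ = 1109195.1504 ⇒ m₄ = 138649.39380
m₂² = 35667.86353
g_2 = m₄/m₂² − 3 = 3.88724 − 3 ≈ 0.887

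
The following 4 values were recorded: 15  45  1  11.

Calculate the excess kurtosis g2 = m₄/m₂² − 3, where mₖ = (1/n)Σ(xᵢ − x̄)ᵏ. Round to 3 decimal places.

-0.867

x̄ = 18.0000
Σ(xᵢ − x̄)² = 1076.0000 ⇒ m₂ = 269.00000
Σ(xᵢ − x̄)⁴ = 617444.0000 ⇒ m₄ = 154361.00000
m₂² = 72361.00000
g2 = m₄/m₂² − 3 = 2.13321 − 3 ≈ -0.867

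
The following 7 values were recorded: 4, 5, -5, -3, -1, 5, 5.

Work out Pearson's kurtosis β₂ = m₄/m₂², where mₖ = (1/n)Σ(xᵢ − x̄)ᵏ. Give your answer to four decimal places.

x̄ = 1.4286
Σ(xᵢ − x̄)² = 111.7143 ⇒ m₂ = 15.95918
Σ(xᵢ − x̄)⁴ = 2659.1079 ⇒ m₄ = 379.87255
m₂² = 254.69554
β₂ = m₄/m₂² = 379.87255 / 254.69554 ≈ 1.4915

1.4915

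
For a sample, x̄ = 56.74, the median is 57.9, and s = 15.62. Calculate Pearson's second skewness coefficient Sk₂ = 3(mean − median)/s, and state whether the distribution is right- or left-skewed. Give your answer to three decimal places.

-0.223, left-skewed

Sk₂ = 3(56.74 − 57.9) / 15.62 = 3 × -1.1600 / 15.62
    = -3.4800 / 15.62 ≈ -0.223
Sk₂ < 0 ⇒ mean < median ⇒ left-skewed (negative skew).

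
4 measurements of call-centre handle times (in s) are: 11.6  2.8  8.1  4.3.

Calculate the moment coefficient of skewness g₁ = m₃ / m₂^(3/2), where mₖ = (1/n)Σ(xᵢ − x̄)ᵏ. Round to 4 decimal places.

0.2938

x̄ = (11.6 + 2.8 + 8.1 + 4.3) / 4 = 6.7000
deviations (xᵢ − x̄): 4.9000, -3.9000, 1.4000, -2.4000
Σ(xᵢ − x̄)² = 46.9400 ⇒ m₂ = 46.9400/4 = 11.73500
Σ(xᵢ − x̄)³ = 47.2500 ⇒ m₃ = 47.2500/4 = 11.81250
m₂^(3/2) = 11.73500^(1.5) = 40.19987
g₁ = m₃ / m₂^(3/2) = 11.81250 / 40.19987 ≈ 0.2938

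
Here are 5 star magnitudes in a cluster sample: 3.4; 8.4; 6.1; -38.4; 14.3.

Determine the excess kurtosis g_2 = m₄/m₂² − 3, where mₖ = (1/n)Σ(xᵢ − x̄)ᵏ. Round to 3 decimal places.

0.083

x̄ = -1.2400
Σ(xᵢ − x̄)² = 1790.6920 ⇒ m₂ = 358.13840
Σ(xᵢ − x̄)⁴ = 1977110.0126 ⇒ m₄ = 395422.00253
m₂² = 128263.11355
g_2 = m₄/m₂² − 3 = 3.08290 − 3 ≈ 0.083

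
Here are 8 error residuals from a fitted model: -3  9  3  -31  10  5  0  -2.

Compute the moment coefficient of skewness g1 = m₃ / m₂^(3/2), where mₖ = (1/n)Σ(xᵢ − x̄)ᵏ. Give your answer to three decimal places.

x̄ = (-3 + 9 + 3 - 31 + 10 + 5 + 0 - 2) / 8 = -1.1250
deviations (xᵢ − x̄): -1.8750, 10.1250, 4.1250, -29.8750, 11.1250, 6.1250, 1.1250, -0.8750
Σ(xᵢ − x̄)² = 1178.8750 ⇒ m₂ = 1178.8750/8 = 147.35938
Σ(xᵢ − x̄)³ = -23954.9063 ⇒ m₃ = -23954.9063/8 = -2994.36328
m₂^(3/2) = 147.35938^(1.5) = 1788.82006
g1 = m₃ / m₂^(3/2) = -2994.36328 / 1788.82006 ≈ -1.674

-1.674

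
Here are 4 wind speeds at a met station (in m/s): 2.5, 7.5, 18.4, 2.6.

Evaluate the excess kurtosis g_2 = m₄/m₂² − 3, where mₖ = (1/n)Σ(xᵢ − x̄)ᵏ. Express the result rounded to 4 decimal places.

-0.9590

x̄ = 7.7500
Σ(xᵢ − x̄)² = 167.5700 ⇒ m₂ = 41.89250
Σ(xᵢ − x̄)⁴ = 14327.8018 ⇒ m₄ = 3581.95046
m₂² = 1754.98156
g_2 = m₄/m₂² − 3 = 2.04102 − 3 ≈ -0.9590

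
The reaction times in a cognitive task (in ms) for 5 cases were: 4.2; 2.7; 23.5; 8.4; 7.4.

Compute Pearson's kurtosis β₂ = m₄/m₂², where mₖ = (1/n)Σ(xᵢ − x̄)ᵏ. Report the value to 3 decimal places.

x̄ = 9.2400
Σ(xᵢ − x̄)² = 275.6120 ⇒ m₂ = 55.12240
Σ(xᵢ − x̄)⁴ = 43836.8576 ⇒ m₄ = 8767.37153
m₂² = 3038.47898
β₂ = m₄/m₂² = 8767.37153 / 3038.47898 ≈ 2.885

2.885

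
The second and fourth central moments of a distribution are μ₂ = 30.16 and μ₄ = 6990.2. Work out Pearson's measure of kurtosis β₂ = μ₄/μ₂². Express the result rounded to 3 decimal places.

μ₂² = 30.16² = 909.62560
μ₄/μ₂² = 6990.2 / 909.62560 = 7.68470
β₂ ≈ 7.685

7.685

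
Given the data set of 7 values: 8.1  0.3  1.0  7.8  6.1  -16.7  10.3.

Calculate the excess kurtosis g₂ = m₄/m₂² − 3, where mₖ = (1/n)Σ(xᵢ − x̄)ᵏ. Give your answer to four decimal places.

0.7687

x̄ = 2.4143
Σ(xᵢ − x̄)² = 508.9286 ⇒ m₂ = 72.70408
Σ(xᵢ − x̄)⁴ = 139446.7804 ⇒ m₄ = 19920.96863
m₂² = 5285.88349
g₂ = m₄/m₂² − 3 = 3.76871 − 3 ≈ 0.7687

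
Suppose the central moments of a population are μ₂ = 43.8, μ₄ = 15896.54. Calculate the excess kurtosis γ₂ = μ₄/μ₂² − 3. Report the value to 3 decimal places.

5.286

μ₂² = 43.8² = 1918.44000
μ₄/μ₂² = 15896.54 / 1918.44000 = 8.28618
γ₂ = 8.28618 − 3 ≈ 5.286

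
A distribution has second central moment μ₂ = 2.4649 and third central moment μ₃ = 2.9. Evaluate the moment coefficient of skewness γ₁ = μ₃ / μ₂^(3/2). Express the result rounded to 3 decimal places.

0.749

σ = √μ₂ = √2.4649 = 1.57000
σ³ = μ₂^(3/2) = 3.86989
γ₁ = μ₃/σ³ = 2.9 / 3.86989 ≈ 0.749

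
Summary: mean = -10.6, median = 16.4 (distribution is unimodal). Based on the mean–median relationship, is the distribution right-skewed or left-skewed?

left-skewed

mean − median = -10.6 − 16.4 = -27.0
mean < median ⇒ the longer tail is on the left ⇒ left-skewed (negatively skewed).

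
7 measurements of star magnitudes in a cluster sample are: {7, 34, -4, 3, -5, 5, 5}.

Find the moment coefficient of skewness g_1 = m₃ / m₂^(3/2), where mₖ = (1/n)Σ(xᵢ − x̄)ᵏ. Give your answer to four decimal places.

1.4946

x̄ = (7 + 34 - 4 + 3 - 5 + 5 + 5) / 7 = 6.4286
deviations (xᵢ − x̄): 0.5714, 27.5714, -10.4286, -3.4286, -11.4286, -1.4286, -1.4286
Σ(xᵢ − x̄)² = 1015.7143 ⇒ m₂ = 1015.7143/7 = 145.10204
Σ(xᵢ − x̄)³ = 18286.5306 ⇒ m₃ = 18286.5306/7 = 2612.36152
m₂^(3/2) = 145.10204^(1.5) = 1747.87464
g_1 = m₃ / m₂^(3/2) = 2612.36152 / 1747.87464 ≈ 1.4946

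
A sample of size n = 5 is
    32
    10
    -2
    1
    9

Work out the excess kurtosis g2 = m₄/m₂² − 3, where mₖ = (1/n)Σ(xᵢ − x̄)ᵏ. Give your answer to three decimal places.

x̄ = 10.0000
Σ(xᵢ − x̄)² = 710.0000 ⇒ m₂ = 142.00000
Σ(xᵢ − x̄)⁴ = 261554.0000 ⇒ m₄ = 52310.80000
m₂² = 20164.00000
g2 = m₄/m₂² − 3 = 2.59427 − 3 ≈ -0.406

-0.406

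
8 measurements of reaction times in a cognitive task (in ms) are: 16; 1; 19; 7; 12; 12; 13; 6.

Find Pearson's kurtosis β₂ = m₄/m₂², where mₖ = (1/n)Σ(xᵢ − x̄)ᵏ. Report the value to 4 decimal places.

x̄ = 10.7500
Σ(xᵢ − x̄)² = 235.5000 ⇒ m₂ = 29.43750
Σ(xᵢ − x̄)⁴ = 15166.4063 ⇒ m₄ = 1895.80078
m₂² = 866.56641
β₂ = m₄/m₂² = 1895.80078 / 866.56641 ≈ 2.1877

2.1877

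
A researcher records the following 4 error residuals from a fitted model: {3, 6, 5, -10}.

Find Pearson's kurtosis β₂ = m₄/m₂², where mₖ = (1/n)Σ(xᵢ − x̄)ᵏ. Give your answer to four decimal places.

x̄ = 1.0000
Σ(xᵢ − x̄)² = 166.0000 ⇒ m₂ = 41.50000
Σ(xᵢ − x̄)⁴ = 15538.0000 ⇒ m₄ = 3884.50000
m₂² = 1722.25000
β₂ = m₄/m₂² = 3884.50000 / 1722.25000 ≈ 2.2555

2.2555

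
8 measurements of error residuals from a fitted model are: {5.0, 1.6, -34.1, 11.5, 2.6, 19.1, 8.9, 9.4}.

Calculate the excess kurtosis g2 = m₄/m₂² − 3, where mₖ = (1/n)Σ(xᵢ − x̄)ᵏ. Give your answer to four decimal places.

1.9196

x̄ = 3.0000
Σ(xᵢ − x̄)² = 1789.7600 ⇒ m₂ = 223.72000
Σ(xᵢ − x̄)⁴ = 1969823.6996 ⇒ m₄ = 246227.96245
m₂² = 50050.63840
g2 = m₄/m₂² − 3 = 4.91958 − 3 ≈ 1.9196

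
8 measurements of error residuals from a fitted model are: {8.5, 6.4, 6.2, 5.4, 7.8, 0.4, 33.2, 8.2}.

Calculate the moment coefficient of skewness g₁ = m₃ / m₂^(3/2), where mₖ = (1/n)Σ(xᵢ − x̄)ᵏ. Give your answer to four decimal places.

1.9445

x̄ = (8.5 + 6.4 + 6.2 + 5.4 + 7.8 + 0.4 + 33.2 + 8.2) / 8 = 9.5125
deviations (xᵢ − x̄): -1.0125, -3.1125, -3.3125, -4.1125, -1.7125, -9.1125, 23.6875, -1.3125
Σ(xᵢ − x̄)² = 687.3888 ⇒ m₂ = 687.3888/8 = 85.92359
Σ(xᵢ − x̄)³ = 12389.9459 ⇒ m₃ = 12389.9459/8 = 1548.74324
m₂^(3/2) = 85.92359^(1.5) = 796.46858
g₁ = m₃ / m₂^(3/2) = 1548.74324 / 796.46858 ≈ 1.9445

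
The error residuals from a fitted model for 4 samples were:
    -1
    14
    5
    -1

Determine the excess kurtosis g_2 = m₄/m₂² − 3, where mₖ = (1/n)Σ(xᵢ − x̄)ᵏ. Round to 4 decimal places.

x̄ = 4.2500
Σ(xᵢ − x̄)² = 150.7500 ⇒ m₂ = 37.68750
Σ(xᵢ − x̄)⁴ = 10556.5781 ⇒ m₄ = 2639.14453
m₂² = 1420.34766
g_2 = m₄/m₂² − 3 = 1.85810 − 3 ≈ -1.1419

-1.1419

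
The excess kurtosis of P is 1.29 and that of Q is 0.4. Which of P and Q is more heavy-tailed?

Higher excess kurtosis ⇒ heavier tails relative to the normal distribution.
1.29 vs 0.4: the larger is 1.29, so P has heavier tails.

P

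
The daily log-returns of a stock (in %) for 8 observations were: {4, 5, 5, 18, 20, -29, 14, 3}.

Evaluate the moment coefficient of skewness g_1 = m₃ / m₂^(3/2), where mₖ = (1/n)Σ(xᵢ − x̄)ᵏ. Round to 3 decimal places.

-1.411

x̄ = (4 + 5 + 5 + 18 + 20 - 29 + 14 + 3) / 8 = 5.0000
deviations (xᵢ − x̄): -1.0000, 0.0000, 0.0000, 13.0000, 15.0000, -34.0000, 9.0000, -2.0000
Σ(xᵢ − x̄)² = 1636.0000 ⇒ m₂ = 1636.0000/8 = 204.50000
Σ(xᵢ − x̄)³ = -33012.0000 ⇒ m₃ = -33012.0000/8 = -4126.50000
m₂^(3/2) = 204.50000^(1.5) = 2924.42150
g_1 = m₃ / m₂^(3/2) = -4126.50000 / 2924.42150 ≈ -1.411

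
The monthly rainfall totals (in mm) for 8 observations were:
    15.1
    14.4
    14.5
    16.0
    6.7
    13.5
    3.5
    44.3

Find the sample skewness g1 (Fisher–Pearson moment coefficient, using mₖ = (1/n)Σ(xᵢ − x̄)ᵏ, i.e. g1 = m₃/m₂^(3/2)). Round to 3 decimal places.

1.640

x̄ = (15.1 + 14.4 + 14.5 + 16.0 + 6.7 + 13.5 + 3.5 + 44.3) / 8 = 16.0000
deviations (xᵢ − x̄): -0.9000, -1.6000, -1.5000, 0.0000, -9.3000, -2.5000, -12.5000, 28.3000
Σ(xᵢ − x̄)² = 1055.5000 ⇒ m₂ = 1055.5000/8 = 131.93750
Σ(xᵢ − x̄)³ = 19883.8800 ⇒ m₃ = 19883.8800/8 = 2485.48500
m₂^(3/2) = 131.93750^(1.5) = 1515.48756
g1 = m₃ / m₂^(3/2) = 2485.48500 / 1515.48756 ≈ 1.640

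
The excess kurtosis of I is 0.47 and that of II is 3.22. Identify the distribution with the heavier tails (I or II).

Higher excess kurtosis ⇒ heavier tails relative to the normal distribution.
0.47 vs 3.22: the larger is 3.22, so II has heavier tails.

II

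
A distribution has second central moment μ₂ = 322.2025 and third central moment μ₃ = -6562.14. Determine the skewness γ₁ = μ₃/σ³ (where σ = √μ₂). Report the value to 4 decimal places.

σ = √μ₂ = √322.2025 = 17.95000
σ³ = μ₂^(3/2) = 5783.53487
γ₁ = μ₃/σ³ = -6562.14 / 5783.53487 ≈ -1.1346

-1.1346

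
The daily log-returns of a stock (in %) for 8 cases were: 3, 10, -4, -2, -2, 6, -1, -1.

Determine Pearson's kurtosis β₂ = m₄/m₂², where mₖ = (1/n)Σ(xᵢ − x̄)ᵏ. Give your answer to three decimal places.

2.381

x̄ = 1.1250
Σ(xᵢ − x̄)² = 160.8750 ⇒ m₂ = 20.10938
Σ(xᵢ − x̄)⁴ = 7702.5879 ⇒ m₄ = 962.82349
m₂² = 404.38696
β₂ = m₄/m₂² = 962.82349 / 404.38696 ≈ 2.381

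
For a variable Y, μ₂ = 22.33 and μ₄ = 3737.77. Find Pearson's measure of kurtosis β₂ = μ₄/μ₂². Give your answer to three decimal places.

μ₂² = 22.33² = 498.62890
μ₄/μ₂² = 3737.77 / 498.62890 = 7.49610
β₂ ≈ 7.496

7.496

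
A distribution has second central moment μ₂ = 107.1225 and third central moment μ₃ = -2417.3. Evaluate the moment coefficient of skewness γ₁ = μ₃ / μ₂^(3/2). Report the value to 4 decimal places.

-2.1803

σ = √μ₂ = √107.1225 = 10.35000
σ³ = μ₂^(3/2) = 1108.71788
γ₁ = μ₃/σ³ = -2417.3 / 1108.71788 ≈ -2.1803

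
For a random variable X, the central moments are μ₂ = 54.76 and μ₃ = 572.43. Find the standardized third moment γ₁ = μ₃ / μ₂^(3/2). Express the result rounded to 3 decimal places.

σ = √μ₂ = √54.76 = 7.40000
σ³ = μ₂^(3/2) = 405.22400
γ₁ = μ₃/σ³ = 572.43 / 405.22400 ≈ 1.413

1.413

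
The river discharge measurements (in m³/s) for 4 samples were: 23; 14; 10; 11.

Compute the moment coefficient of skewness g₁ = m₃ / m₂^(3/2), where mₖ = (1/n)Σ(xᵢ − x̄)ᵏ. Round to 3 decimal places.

0.892

x̄ = (23 + 14 + 10 + 11) / 4 = 14.5000
deviations (xᵢ − x̄): 8.5000, -0.5000, -4.5000, -3.5000
Σ(xᵢ − x̄)² = 105.0000 ⇒ m₂ = 105.0000/4 = 26.25000
Σ(xᵢ − x̄)³ = 480.0000 ⇒ m₃ = 480.0000/4 = 120.00000
m₂^(3/2) = 26.25000^(1.5) = 134.49123
g₁ = m₃ / m₂^(3/2) = 120.00000 / 134.49123 ≈ 0.892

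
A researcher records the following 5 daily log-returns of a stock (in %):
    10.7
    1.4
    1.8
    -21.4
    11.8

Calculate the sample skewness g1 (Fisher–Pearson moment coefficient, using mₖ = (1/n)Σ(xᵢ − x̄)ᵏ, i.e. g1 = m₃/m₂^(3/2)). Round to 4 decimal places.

-1.0293

x̄ = (10.7 + 1.4 + 1.8 - 21.4 + 11.8) / 5 = 0.8600
deviations (xᵢ − x̄): 9.8400, 0.5400, 0.9400, -22.2600, 10.9400
Σ(xᵢ − x̄)² = 713.1920 ⇒ m₂ = 713.1920/5 = 142.63840
Σ(xᵢ − x̄)³ = -8766.9086 ⇒ m₃ = -8766.9086/5 = -1753.38173
m₂^(3/2) = 142.63840^(1.5) = 1703.54923
g1 = m₃ / m₂^(3/2) = -1753.38173 / 1703.54923 ≈ -1.0293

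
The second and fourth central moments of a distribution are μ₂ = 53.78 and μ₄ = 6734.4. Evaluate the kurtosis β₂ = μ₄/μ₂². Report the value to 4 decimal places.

μ₂² = 53.78² = 2892.28840
μ₄/μ₂² = 6734.4 / 2892.28840 = 2.32840
β₂ ≈ 2.3284

2.3284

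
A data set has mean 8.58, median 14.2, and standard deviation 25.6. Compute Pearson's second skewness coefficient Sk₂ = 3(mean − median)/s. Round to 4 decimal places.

Sk₂ = 3(8.58 − 14.2) / 25.6 = 3 × -5.6200 / 25.6
    = -16.8600 / 25.6 ≈ -0.6586

-0.6586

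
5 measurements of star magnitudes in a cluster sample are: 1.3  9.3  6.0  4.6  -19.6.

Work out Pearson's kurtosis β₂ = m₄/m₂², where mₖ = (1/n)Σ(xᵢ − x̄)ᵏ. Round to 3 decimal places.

x̄ = 0.3200
Σ(xᵢ − x̄)² = 528.9880 ⇒ m₂ = 105.79760
Σ(xᵢ − x̄)⁴ = 165335.5418 ⇒ m₄ = 33067.10836
m₂² = 11193.13217
β₂ = m₄/m₂² = 33067.10836 / 11193.13217 ≈ 2.954

2.954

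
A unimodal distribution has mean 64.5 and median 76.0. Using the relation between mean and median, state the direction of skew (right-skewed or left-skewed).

left-skewed

mean − median = 64.5 − 76.0 = -11.5
mean < median ⇒ the longer tail is on the left ⇒ left-skewed (negatively skewed).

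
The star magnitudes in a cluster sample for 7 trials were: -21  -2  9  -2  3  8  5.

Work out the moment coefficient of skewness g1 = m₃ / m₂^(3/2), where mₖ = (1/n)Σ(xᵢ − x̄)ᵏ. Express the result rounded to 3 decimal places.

-1.325

x̄ = (-21 - 2 + 9 - 2 + 3 + 8 + 5) / 7 = 0.0000
deviations (xᵢ − x̄): -21.0000, -2.0000, 9.0000, -2.0000, 3.0000, 8.0000, 5.0000
Σ(xᵢ − x̄)² = 628.0000 ⇒ m₂ = 628.0000/7 = 89.71429
Σ(xᵢ − x̄)³ = -7884.0000 ⇒ m₃ = -7884.0000/7 = -1126.28571
m₂^(3/2) = 89.71429^(1.5) = 849.75241
g1 = m₃ / m₂^(3/2) = -1126.28571 / 849.75241 ≈ -1.325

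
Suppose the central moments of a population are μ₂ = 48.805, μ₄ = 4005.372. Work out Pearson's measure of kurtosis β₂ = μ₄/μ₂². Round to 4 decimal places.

1.6816

μ₂² = 48.805² = 2381.92803
μ₄/μ₂² = 4005.372 / 2381.92803 = 1.68157
β₂ ≈ 1.6816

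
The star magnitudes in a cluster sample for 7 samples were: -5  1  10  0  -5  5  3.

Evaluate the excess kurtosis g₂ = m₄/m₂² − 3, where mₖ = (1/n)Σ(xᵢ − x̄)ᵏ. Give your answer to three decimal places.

x̄ = 1.2857
Σ(xᵢ − x̄)² = 173.4286 ⇒ m₂ = 24.77551
Σ(xᵢ − x̄)⁴ = 9090.5131 ⇒ m₄ = 1298.64473
m₂² = 613.82591
g₂ = m₄/m₂² − 3 = 2.11566 − 3 ≈ -0.884

-0.884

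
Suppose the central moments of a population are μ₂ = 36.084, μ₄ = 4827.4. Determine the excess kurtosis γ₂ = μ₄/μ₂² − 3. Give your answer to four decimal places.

μ₂² = 36.084² = 1302.05506
μ₄/μ₂² = 4827.4 / 1302.05506 = 3.70752
γ₂ = 3.70752 − 3 ≈ 0.7075

0.7075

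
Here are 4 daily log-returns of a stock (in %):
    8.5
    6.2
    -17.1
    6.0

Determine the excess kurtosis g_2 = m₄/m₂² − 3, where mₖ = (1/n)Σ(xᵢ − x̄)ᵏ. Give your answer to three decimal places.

-0.689

x̄ = 0.9000
Σ(xᵢ − x̄)² = 435.8600 ⇒ m₂ = 108.96500
Σ(xᵢ − x̄)⁴ = 109777.7858 ⇒ m₄ = 27444.44645
m₂² = 11873.37123
g_2 = m₄/m₂² − 3 = 2.31143 − 3 ≈ -0.689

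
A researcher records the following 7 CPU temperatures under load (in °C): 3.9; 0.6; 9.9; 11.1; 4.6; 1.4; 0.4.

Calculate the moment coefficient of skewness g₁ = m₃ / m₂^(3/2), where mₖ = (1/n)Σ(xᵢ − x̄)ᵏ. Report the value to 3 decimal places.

x̄ = (3.9 + 0.6 + 9.9 + 11.1 + 4.6 + 1.4 + 0.4) / 7 = 4.5571
deviations (xᵢ − x̄): -0.6571, -3.9571, 5.3429, 6.5429, 0.0429, -3.1571, -4.1571
Σ(xᵢ − x̄)² = 114.6971 ⇒ m₂ = 114.6971/7 = 16.38531
Σ(xᵢ − x̄)³ = 267.0503 ⇒ m₃ = 267.0503/7 = 38.15005
m₂^(3/2) = 16.38531^(1.5) = 66.32570
g₁ = m₃ / m₂^(3/2) = 38.15005 / 66.32570 ≈ 0.575

0.575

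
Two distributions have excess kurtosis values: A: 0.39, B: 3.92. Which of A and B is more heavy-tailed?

Higher excess kurtosis ⇒ heavier tails relative to the normal distribution.
0.39 vs 3.92: the larger is 3.92, so B has heavier tails.

B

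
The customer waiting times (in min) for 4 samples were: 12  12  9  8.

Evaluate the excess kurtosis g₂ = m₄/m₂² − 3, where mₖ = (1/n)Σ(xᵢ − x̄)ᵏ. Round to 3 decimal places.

-1.848

x̄ = 10.2500
Σ(xᵢ − x̄)² = 12.7500 ⇒ m₂ = 3.18750
Σ(xᵢ − x̄)⁴ = 46.8281 ⇒ m₄ = 11.70703
m₂² = 10.16016
g₂ = m₄/m₂² − 3 = 1.15225 − 3 ≈ -1.848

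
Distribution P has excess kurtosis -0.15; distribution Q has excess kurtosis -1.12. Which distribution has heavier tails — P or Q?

Higher excess kurtosis ⇒ heavier tails relative to the normal distribution.
-0.15 vs -1.12: the larger is -0.15, so P has heavier tails.

P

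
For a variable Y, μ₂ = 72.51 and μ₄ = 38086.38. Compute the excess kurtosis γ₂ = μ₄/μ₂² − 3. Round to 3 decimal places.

4.244

μ₂² = 72.51² = 5257.70010
μ₄/μ₂² = 38086.38 / 5257.70010 = 7.24392
γ₂ = 7.24392 − 3 ≈ 4.244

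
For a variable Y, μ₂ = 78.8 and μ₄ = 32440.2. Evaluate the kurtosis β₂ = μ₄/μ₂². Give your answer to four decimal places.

5.2243

μ₂² = 78.8² = 6209.44000
μ₄/μ₂² = 32440.2 / 6209.44000 = 5.22434
β₂ ≈ 5.2243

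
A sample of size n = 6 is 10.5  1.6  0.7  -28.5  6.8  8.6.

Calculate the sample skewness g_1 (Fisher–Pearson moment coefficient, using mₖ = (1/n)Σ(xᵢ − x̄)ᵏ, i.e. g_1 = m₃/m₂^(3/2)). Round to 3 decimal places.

x̄ = (10.5 + 1.6 + 0.7 - 28.5 + 6.8 + 8.6) / 6 = -0.0500
deviations (xᵢ − x̄): 10.5500, 1.6500, 0.7500, -28.4500, 6.8500, 8.6500
Σ(xᵢ − x̄)² = 1045.7350 ⇒ m₂ = 1045.7350/6 = 174.28917
Σ(xᵢ − x̄)³ = -20879.7120 ⇒ m₃ = -20879.7120/6 = -3479.95200
m₂^(3/2) = 174.28917^(1.5) = 2300.94157
g_1 = m₃ / m₂^(3/2) = -3479.95200 / 2300.94157 ≈ -1.512

-1.512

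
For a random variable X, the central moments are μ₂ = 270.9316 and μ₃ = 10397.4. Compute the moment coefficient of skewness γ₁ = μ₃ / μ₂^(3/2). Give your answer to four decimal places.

σ = √μ₂ = √270.9316 = 16.46000
σ³ = μ₂^(3/2) = 4459.53414
γ₁ = μ₃/σ³ = 10397.4 / 4459.53414 ≈ 2.3315

2.3315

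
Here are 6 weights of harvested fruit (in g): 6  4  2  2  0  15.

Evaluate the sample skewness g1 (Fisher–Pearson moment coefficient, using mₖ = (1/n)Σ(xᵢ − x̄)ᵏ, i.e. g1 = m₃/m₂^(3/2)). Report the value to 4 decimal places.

1.2556

x̄ = (6 + 4 + 2 + 2 + 0 + 15) / 6 = 4.8333
deviations (xᵢ − x̄): 1.1667, -0.8333, -2.8333, -2.8333, -4.8333, 10.1667
Σ(xᵢ − x̄)² = 144.8333 ⇒ m₂ = 144.8333/6 = 24.13889
Σ(xᵢ − x̄)³ = 893.4444 ⇒ m₃ = 893.4444/6 = 148.90741
m₂^(3/2) = 24.13889^(1.5) = 118.59760
g1 = m₃ / m₂^(3/2) = 148.90741 / 118.59760 ≈ 1.2556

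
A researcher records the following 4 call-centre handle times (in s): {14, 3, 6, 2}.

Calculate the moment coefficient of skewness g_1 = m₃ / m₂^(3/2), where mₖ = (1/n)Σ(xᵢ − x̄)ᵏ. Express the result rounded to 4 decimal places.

0.8477

x̄ = (14 + 3 + 6 + 2) / 4 = 6.2500
deviations (xᵢ − x̄): 7.7500, -3.2500, -0.2500, -4.2500
Σ(xᵢ − x̄)² = 88.7500 ⇒ m₂ = 88.7500/4 = 22.18750
Σ(xᵢ − x̄)³ = 354.3750 ⇒ m₃ = 354.3750/4 = 88.59375
m₂^(3/2) = 22.18750^(1.5) = 104.51113
g_1 = m₃ / m₂^(3/2) = 88.59375 / 104.51113 ≈ 0.8477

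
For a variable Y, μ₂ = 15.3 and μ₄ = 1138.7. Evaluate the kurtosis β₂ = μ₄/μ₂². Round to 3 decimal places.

4.864

μ₂² = 15.3² = 234.09000
μ₄/μ₂² = 1138.7 / 234.09000 = 4.86437
β₂ ≈ 4.864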